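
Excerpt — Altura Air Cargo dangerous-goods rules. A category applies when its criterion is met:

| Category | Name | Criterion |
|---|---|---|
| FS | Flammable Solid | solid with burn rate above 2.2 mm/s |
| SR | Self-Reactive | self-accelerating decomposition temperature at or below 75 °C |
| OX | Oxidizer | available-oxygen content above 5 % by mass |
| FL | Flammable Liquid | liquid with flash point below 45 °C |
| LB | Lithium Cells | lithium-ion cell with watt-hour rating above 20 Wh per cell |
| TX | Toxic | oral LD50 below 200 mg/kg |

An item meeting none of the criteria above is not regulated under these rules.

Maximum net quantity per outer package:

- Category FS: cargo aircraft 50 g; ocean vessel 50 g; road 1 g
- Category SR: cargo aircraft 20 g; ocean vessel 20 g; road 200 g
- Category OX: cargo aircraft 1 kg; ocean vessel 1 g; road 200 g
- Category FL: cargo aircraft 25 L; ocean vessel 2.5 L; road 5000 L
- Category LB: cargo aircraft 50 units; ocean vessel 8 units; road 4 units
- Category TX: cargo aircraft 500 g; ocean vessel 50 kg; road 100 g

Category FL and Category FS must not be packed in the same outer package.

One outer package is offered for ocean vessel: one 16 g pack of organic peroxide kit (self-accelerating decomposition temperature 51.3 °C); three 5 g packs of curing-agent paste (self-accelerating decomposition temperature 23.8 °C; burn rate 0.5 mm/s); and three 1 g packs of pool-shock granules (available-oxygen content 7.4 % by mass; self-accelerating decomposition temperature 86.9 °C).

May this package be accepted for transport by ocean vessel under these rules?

No

The organic peroxide kit has self-accelerating decomposition temperature 51.3 °C, which is ≤ 75 °C, so it is Category SR (Self-Reactive).
The curing-agent paste has self-accelerating decomposition temperature 23.8 °C, which is ≤ 75 °C, so it is Category SR (Self-Reactive).
Available-oxygen content 7.4 % by mass meets the Category OX criterion (Oxidizer), so the pool-shock granules are Category OX.
Total Category SR: 16 g + (three 5 g packs = 15 g) = 31 g.
That exceeds the Category SR ocean vessel limit of 20 g.
Category OX quantity: three 1 g packs = 3 g.
3 g exceeds the ocean vessel limit of 1 g for Category OX.
The segregation rule (Category FL with Category FS) does not apply to Category SR with Category OX.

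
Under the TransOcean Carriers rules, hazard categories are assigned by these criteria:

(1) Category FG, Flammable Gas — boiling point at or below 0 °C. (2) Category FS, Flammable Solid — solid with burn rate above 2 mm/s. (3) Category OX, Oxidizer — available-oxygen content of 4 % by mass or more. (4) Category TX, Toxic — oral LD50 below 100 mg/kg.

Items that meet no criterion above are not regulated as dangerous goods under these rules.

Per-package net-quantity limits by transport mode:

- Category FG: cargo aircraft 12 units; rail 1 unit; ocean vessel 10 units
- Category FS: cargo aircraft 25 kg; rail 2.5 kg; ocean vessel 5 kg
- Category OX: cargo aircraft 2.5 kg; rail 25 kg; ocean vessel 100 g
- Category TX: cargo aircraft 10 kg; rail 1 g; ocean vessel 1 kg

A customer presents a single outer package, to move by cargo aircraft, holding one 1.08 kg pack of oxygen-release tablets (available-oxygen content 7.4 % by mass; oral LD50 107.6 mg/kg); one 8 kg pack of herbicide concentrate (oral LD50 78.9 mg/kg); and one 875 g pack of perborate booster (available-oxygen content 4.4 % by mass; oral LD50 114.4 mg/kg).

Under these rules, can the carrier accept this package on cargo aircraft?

With available-oxygen content 7.4 % by mass (≥ 4 % by mass), the oxygen-release tablets fall in Category OX.
Herbicide concentrate: oral LD50 78.9 mg/kg < 100 mg/kg → Category TX (Toxic).
The perborate booster has available-oxygen content 4.4 % by mass, which is ≥ 4 % by mass, so it is Category OX (Oxidizer).
Category OX net quantity: 1.08 kg + 875 g = 1.955 kg.
1.955 kg is within the cargo aircraft limit of 2.5 kg for Category OX.
Category TX quantity: 8 kg.
8 kg ≤ 10 kg (cargo aircraft limit, Category TX) — within limit.
Every hazard category is within its cargo aircraft limit and no segregation rule is violated.

Yes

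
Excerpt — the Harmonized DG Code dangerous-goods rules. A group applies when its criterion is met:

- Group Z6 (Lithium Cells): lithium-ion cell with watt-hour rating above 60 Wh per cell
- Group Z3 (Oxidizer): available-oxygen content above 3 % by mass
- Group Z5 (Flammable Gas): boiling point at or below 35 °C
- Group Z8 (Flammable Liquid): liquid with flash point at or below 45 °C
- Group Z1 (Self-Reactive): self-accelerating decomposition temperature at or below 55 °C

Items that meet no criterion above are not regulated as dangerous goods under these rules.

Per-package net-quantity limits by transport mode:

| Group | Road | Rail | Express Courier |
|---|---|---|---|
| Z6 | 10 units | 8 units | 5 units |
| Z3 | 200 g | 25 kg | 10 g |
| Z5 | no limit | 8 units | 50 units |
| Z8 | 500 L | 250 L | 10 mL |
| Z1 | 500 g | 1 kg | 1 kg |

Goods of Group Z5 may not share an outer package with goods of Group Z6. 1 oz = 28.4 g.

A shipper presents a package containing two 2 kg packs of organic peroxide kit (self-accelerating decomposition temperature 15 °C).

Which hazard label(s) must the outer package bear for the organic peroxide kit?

Group Z1

Organic peroxide kit: self-accelerating decomposition temperature 15 °C ≤ 55 °C → Group Z1 (Self-Reactive).
Only the Group Z1 label is required.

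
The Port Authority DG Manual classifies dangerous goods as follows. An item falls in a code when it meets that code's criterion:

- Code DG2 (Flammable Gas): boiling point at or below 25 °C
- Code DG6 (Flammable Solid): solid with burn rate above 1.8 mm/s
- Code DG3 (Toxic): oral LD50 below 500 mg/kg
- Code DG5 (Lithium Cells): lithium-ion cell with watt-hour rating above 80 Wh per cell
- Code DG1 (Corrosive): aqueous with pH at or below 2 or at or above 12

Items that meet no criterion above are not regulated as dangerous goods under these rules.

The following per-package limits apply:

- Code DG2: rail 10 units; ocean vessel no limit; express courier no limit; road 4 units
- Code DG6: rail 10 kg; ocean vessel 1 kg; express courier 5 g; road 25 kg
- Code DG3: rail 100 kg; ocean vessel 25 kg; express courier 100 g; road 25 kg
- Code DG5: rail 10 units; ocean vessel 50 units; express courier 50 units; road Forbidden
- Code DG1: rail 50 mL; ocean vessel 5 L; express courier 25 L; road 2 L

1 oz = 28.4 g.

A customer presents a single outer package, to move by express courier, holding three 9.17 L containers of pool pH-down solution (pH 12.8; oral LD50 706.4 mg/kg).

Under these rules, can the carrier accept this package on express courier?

Pool pH-down solution: pH 12.8 ≥ 12 → Code DG1 (Corrosive).
Code DG1 quantity: three 9.17 L containers = 27.51 L.
27.51 L exceeds the express courier limit of 25 L for Code DG1.

No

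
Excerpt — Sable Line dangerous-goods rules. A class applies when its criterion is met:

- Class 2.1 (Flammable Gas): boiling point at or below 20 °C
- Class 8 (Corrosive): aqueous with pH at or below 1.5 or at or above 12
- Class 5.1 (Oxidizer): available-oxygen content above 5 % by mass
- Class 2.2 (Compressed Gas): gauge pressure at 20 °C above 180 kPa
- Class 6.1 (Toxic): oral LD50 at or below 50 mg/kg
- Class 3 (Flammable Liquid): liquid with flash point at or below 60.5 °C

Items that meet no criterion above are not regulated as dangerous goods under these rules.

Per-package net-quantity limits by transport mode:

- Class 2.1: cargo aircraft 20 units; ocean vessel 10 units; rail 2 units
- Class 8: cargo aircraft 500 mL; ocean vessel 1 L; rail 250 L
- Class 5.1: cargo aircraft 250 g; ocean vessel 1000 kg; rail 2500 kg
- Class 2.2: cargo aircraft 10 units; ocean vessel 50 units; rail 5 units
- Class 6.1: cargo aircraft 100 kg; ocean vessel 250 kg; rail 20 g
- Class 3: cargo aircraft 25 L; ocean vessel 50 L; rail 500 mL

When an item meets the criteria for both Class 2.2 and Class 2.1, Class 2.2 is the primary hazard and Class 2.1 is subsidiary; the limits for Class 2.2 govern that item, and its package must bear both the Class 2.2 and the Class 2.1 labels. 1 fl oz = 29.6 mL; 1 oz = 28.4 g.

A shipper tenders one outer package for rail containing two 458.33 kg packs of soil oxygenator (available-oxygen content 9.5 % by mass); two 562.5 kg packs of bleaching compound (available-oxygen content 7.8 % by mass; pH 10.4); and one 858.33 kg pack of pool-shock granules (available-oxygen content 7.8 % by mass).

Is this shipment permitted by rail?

Soil oxygenator: available-oxygen content 9.5 % by mass > 5 % by mass → Class 5.1 (Oxidizer).
Bleaching compound: available-oxygen content 7.8 % by mass > 5 % by mass → Class 5.1 (Oxidizer).
Available-oxygen content 7.8 % by mass meets the Class 5.1 criterion (Oxidizer), so the pool-shock granules are Class 5.1.
Class 5.1 net quantity: (two 458.33 kg packs = 916.66 kg) + (two 562.5 kg packs = 1125 kg) + 858.33 kg = 2899.99 kg.
2899.99 kg > 2500 kg (rail limit, Class 5.1) — over the limit.

No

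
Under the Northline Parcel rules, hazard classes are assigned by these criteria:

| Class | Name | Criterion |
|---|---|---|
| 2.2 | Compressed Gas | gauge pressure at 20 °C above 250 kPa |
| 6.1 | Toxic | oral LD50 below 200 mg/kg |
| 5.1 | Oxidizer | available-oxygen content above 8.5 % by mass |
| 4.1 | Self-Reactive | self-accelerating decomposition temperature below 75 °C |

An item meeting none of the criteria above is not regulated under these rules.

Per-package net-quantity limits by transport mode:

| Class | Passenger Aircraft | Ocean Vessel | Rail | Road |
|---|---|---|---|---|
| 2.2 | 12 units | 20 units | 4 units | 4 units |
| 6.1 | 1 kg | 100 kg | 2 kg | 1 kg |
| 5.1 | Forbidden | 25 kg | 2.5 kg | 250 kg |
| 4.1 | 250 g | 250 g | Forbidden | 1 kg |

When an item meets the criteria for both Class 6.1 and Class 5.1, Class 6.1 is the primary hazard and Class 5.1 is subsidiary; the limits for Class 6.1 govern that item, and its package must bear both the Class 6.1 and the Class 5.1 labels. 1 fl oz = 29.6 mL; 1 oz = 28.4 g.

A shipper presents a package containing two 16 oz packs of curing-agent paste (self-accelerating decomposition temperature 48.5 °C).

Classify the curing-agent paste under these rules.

Self-accelerating decomposition temperature 48.5 °C meets the Class 4.1 criterion (Self-Reactive), so the curing-agent paste is Class 4.1.

Class 4.1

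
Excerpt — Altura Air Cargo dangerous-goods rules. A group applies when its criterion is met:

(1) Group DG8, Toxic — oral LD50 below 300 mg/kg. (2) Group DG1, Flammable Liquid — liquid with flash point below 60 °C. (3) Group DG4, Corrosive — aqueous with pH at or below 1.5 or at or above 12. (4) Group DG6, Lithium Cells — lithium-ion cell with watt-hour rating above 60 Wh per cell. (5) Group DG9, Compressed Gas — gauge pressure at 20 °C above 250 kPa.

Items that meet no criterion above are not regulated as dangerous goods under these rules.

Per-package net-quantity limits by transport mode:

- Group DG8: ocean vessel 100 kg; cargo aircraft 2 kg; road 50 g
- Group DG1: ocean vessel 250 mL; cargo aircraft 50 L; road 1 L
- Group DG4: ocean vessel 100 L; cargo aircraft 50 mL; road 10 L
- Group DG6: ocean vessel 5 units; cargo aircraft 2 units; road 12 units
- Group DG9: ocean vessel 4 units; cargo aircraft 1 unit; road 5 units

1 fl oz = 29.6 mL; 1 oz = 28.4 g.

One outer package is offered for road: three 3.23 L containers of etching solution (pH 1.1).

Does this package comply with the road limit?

pH 1.1 meets the Group DG4 criterion (Corrosive), so the etching solution is Group DG4.
Group DG4 quantity: three 3.23 L containers = 9.69 L.
That is within the Group DG4 road limit of 10 L.

Yes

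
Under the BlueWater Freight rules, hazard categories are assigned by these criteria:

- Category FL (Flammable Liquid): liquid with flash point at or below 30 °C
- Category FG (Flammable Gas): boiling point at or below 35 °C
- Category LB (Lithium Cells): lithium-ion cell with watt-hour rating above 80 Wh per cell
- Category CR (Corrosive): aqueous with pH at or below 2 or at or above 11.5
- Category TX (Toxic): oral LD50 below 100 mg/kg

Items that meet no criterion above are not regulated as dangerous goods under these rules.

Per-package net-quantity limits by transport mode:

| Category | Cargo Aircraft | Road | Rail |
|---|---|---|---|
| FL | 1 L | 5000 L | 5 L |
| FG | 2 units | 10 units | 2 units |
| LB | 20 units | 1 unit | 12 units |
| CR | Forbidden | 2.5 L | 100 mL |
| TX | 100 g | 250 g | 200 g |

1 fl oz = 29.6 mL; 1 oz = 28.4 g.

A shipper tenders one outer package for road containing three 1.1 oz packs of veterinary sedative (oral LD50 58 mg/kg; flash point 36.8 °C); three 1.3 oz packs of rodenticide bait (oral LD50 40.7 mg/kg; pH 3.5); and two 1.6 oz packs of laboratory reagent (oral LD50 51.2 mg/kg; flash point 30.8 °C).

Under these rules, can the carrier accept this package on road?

The veterinary sedative has oral LD50 58 mg/kg, which is < 100 mg/kg, so it is Category TX (Toxic).
Oral LD50 40.7 mg/kg meets the Category TX criterion (Toxic), so the rodenticide bait is Category TX.
The laboratory reagent has oral LD50 51.2 mg/kg, which is < 100 mg/kg, so it is Category TX (Toxic).
Total Category TX: (three 1.1 oz packs = 93.72 g) + (three 1.3 oz packs = 110.76 g) + (two 1.6 oz packs = 90.88 g) = 295.36 g.
295.36 g > 250 g (road limit, Category TX) — over the limit.

No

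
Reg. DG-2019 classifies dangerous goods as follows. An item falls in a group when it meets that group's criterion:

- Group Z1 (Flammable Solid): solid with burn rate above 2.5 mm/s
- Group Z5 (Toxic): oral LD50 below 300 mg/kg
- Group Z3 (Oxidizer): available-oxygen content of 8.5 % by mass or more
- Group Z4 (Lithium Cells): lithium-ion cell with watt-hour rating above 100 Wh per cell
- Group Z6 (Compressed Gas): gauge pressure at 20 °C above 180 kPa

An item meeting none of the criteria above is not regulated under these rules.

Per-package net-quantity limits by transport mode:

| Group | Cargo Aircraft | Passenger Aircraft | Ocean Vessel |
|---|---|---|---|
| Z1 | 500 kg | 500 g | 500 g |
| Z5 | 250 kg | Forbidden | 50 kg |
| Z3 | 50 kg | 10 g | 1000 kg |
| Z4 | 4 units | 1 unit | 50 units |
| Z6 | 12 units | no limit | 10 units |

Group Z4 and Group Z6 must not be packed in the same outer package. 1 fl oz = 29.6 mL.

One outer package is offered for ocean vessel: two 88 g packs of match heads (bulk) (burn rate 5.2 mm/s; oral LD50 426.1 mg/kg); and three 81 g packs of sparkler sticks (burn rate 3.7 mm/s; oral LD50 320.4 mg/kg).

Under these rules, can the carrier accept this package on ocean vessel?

The match heads (bulk) have burn rate 5.2 mm/s, which is > 2.5 mm/s, so they are Group Z1 (Flammable Solid).
Sparkler sticks: burn rate 3.7 mm/s > 2.5 mm/s → Group Z1 (Flammable Solid).
Total Group Z1: (two 88 g packs = 176 g) + (three 81 g packs = 243 g) = 419 g.
419 g ≤ 500 g (ocean vessel limit, Group Z1) — within limit.

Yes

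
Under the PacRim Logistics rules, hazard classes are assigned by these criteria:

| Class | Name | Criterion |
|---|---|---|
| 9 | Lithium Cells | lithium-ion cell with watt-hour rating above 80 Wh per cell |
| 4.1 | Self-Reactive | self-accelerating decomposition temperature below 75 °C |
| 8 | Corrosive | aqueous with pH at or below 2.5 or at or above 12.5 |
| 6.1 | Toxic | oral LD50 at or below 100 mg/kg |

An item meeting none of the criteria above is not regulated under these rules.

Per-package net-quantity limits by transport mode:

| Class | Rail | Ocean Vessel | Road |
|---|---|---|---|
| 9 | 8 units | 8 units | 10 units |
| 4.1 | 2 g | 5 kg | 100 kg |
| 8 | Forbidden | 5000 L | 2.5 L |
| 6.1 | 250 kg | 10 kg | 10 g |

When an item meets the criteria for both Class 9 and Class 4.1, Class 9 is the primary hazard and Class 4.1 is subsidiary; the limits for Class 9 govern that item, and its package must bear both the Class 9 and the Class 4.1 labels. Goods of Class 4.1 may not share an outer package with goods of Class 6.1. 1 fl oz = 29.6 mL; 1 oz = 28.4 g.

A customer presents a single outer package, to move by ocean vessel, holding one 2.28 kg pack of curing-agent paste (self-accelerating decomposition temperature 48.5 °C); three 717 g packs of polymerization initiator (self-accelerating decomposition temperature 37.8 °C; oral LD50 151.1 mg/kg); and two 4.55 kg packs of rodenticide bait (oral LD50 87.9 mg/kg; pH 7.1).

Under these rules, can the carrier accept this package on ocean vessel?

With self-accelerating decomposition temperature 48.5 °C (< 75 °C), the curing-agent paste falls in Class 4.1.
With self-accelerating decomposition temperature 37.8 °C (< 75 °C), the polymerization initiator falls in Class 4.1.
Rodenticide bait: oral LD50 87.9 mg/kg ≤ 100 mg/kg → Class 6.1 (Toxic).
Class 4.1 net quantity: 2.28 kg + (three 717 g packs = 2.151 kg) = 4.431 kg.
That is within the Class 4.1 ocean vessel limit of 5 kg.
Class 6.1 quantity: two 4.55 kg packs = 9.1 kg.
That is within the Class 6.1 ocean vessel limit of 10 kg.
Class 4.1 and Class 6.1 may not share an outer package.

No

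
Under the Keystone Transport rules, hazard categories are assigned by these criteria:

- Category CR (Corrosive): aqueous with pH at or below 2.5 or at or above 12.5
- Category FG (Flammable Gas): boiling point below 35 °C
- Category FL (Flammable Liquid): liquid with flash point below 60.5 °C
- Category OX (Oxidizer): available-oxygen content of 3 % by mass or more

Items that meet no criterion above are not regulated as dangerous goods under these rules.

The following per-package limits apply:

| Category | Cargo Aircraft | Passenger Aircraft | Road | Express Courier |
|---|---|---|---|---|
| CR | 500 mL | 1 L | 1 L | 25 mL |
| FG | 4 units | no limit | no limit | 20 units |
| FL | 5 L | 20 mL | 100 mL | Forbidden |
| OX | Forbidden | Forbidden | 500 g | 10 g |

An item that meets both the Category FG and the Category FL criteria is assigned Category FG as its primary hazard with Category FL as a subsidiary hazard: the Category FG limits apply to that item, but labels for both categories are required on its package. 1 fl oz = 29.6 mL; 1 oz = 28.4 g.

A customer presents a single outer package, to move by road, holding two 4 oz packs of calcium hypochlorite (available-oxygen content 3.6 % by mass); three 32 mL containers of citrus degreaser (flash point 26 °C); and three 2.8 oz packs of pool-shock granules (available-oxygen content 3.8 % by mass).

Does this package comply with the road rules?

Yes

The calcium hypochlorite has available-oxygen content 3.6 % by mass, which is ≥ 3 % by mass, so it is Category OX (Oxidizer).
The citrus degreaser has flash point 26 °C, which is < 60.5 °C, so it is Category FL (Flammable Liquid).
Pool-shock granules: available-oxygen content 3.8 % by mass ≥ 3 % by mass → Category OX (Oxidizer).
Total Category OX: (two 4 oz packs = 227.2 g) + (three 2.8 oz packs = 238.56 g) = 465.76 g.
That is within the Category OX road limit of 500 g.
Category FL quantity: three 32 mL containers = 96 mL.
96 mL is within the road limit of 100 mL for Category FL.
Every hazard category is within its road limit and no segregation rule is violated.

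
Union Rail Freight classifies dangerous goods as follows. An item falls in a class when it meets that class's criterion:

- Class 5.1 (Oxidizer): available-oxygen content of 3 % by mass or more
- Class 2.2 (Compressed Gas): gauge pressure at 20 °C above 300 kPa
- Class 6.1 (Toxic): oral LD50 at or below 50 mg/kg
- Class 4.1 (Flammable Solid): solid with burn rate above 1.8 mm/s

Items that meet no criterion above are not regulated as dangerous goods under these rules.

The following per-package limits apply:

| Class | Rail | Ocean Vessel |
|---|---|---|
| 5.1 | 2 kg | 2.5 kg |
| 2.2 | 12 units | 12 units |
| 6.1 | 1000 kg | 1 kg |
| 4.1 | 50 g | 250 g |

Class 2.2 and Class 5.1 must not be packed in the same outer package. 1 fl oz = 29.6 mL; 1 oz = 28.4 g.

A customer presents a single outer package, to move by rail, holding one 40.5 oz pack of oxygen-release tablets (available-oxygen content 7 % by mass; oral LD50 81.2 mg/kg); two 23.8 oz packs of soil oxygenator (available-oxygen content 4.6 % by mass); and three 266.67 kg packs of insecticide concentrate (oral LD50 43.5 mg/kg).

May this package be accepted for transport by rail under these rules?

Available-oxygen content 7 % by mass meets the Class 5.1 criterion (Oxidizer), so the oxygen-release tablets are Class 5.1.
The soil oxygenator has available-oxygen content 4.6 % by mass, which is ≥ 3 % by mass, so it is Class 5.1 (Oxidizer).
Oral LD50 43.5 mg/kg meets the Class 6.1 criterion (Toxic), so the insecticide concentrate is Class 6.1.
Total Class 5.1: (one 40.5 oz pack = 1150.2 g) + (two 23.8 oz packs = 1351.84 g) = 2502.04 g.
That exceeds the Class 5.1 rail limit of 2 kg.
Class 6.1 quantity: three 266.67 kg packs = 800.01 kg.
That is within the Class 6.1 rail limit of 1000 kg.
The segregation rule (Class 2.2 with Class 5.1) does not apply to Class 5.1 with Class 6.1.

No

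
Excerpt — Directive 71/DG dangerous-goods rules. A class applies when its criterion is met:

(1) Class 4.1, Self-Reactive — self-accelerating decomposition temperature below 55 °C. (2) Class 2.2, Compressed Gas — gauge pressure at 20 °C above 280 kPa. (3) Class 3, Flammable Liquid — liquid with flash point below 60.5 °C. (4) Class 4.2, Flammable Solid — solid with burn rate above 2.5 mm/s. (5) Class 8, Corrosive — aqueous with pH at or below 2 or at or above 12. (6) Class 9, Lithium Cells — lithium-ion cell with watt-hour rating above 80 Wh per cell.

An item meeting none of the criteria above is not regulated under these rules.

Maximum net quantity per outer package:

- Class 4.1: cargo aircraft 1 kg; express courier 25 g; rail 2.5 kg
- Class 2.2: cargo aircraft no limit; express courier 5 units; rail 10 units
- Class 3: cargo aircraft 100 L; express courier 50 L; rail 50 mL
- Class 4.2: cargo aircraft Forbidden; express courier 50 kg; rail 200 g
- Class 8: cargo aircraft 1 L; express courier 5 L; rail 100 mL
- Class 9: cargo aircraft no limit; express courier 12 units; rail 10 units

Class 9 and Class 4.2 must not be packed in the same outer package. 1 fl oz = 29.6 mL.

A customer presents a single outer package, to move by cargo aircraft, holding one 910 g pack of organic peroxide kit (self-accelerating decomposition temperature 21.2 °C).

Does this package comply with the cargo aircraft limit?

Yes

With self-accelerating decomposition temperature 21.2 °C (< 55 °C), the organic peroxide kit falls in Class 4.1.
Class 4.1 quantity: 910 g.
910 g ≤ 1 kg (cargo aircraft limit, Class 4.1) — within limit.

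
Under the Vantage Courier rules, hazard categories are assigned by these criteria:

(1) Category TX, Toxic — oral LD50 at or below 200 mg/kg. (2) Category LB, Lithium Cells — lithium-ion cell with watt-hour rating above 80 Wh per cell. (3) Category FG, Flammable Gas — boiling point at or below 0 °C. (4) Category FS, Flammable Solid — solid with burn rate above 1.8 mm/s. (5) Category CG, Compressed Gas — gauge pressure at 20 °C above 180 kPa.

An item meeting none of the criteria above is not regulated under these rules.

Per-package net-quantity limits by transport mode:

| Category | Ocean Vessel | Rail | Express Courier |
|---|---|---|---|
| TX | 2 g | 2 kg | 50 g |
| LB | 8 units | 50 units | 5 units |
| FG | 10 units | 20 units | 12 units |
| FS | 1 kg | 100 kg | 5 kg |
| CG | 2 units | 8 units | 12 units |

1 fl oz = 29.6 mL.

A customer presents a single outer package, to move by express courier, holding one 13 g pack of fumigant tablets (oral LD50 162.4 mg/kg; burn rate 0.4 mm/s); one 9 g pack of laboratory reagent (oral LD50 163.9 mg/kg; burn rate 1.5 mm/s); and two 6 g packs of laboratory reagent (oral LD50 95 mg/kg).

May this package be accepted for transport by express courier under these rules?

The fumigant tablets have oral LD50 162.4 mg/kg, which is ≤ 200 mg/kg, so they are Category TX (Toxic).
Oral LD50 163.9 mg/kg meets the Category TX criterion (Toxic), so the laboratory reagent is Category TX.
The laboratory reagent has oral LD50 95 mg/kg, which is ≤ 200 mg/kg, so it is Category TX (Toxic).
Total Category TX: 13 g + 9 g + (two 6 g packs = 12 g) = 34 g.
34 g ≤ 50 g (express courier limit, Category TX) — within limit.

Yes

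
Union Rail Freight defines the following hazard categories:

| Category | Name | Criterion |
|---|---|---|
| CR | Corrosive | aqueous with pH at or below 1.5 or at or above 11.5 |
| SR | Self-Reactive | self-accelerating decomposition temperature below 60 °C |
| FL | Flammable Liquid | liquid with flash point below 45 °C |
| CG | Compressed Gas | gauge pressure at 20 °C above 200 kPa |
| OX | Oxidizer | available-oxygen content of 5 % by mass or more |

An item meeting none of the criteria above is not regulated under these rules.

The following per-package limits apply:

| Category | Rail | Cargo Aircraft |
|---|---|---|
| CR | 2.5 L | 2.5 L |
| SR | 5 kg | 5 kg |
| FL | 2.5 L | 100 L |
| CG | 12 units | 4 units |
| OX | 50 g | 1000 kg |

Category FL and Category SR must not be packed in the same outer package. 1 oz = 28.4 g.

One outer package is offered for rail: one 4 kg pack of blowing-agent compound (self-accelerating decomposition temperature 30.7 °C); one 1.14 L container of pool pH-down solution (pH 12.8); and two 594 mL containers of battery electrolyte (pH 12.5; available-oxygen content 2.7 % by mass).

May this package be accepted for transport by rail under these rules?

Self-accelerating decomposition temperature 30.7 °C meets the Category SR criterion (Self-Reactive), so the blowing-agent compound is Category SR.
The pool pH-down solution has pH 12.8, which is ≥ 11.5, so it is Category CR (Corrosive).
pH 12.5 meets the Category CR criterion (Corrosive), so the battery electrolyte is Category CR.
Category CR net quantity: 1.14 L + (two 594 mL containers = 1.188 L) = 2.328 L.
2.328 L is within the rail limit of 2.5 L for Category CR.
Category SR quantity: 4 kg.
That is within the Category SR rail limit of 5 kg.
The segregation rule (Category FL with Category SR) does not apply to Category CR with Category SR.
Every hazard category is within its rail limit and no segregation rule is violated.

Yes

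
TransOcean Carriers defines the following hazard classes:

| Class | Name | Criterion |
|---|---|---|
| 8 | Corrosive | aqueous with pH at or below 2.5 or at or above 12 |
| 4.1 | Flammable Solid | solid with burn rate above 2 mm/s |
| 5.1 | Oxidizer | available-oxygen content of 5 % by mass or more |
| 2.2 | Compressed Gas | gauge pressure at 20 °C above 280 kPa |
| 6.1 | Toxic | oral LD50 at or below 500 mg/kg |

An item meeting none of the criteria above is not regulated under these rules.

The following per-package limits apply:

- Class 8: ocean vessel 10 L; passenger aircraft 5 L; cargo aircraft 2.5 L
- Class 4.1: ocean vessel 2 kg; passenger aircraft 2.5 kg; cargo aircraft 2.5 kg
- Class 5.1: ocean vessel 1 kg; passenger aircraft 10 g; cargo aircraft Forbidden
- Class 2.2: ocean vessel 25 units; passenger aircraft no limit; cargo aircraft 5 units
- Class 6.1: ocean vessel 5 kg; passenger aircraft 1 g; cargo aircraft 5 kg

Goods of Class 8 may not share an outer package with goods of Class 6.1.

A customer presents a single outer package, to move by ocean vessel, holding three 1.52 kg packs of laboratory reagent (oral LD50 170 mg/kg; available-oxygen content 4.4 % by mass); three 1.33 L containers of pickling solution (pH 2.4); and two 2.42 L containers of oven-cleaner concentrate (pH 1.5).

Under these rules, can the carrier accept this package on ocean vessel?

With oral LD50 170 mg/kg (≤ 500 mg/kg), the laboratory reagent falls in Class 6.1.
Pickling solution: pH 2.4 ≤ 2.5 → Class 8 (Corrosive).
With pH 1.5 (≤ 2.5), the oven-cleaner concentrate falls in Class 8.
Total Class 8: (three 1.33 L containers = 3.99 L) + (two 2.42 L containers = 4.84 L) = 8.83 L.
That is within the Class 8 ocean vessel limit of 10 L.
Class 6.1 quantity: three 1.52 kg packs = 4.56 kg.
4.56 kg ≤ 5 kg (ocean vessel limit, Class 6.1) — within limit.
Class 8 and Class 6.1 may not share an outer package.

No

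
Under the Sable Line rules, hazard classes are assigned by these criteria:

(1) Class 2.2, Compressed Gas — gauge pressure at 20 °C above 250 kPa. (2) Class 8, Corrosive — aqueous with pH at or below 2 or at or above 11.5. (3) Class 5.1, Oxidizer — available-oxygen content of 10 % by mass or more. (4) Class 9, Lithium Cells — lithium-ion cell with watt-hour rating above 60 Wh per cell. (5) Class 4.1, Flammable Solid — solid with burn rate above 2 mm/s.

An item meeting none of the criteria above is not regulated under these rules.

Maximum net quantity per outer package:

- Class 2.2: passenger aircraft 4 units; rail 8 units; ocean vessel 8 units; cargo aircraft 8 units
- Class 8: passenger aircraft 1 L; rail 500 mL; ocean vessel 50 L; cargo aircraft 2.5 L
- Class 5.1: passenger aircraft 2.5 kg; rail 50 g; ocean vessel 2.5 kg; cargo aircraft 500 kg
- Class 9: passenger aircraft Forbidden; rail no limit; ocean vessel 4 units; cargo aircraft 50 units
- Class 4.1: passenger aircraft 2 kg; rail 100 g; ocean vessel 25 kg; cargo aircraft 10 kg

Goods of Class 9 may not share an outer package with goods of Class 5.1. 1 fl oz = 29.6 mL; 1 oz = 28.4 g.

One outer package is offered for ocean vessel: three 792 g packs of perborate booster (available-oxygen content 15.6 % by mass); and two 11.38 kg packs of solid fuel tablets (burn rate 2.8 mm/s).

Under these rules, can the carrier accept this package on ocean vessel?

Yes

The perborate booster has available-oxygen content 15.6 % by mass, which is ≥ 10 % by mass, so it is Class 5.1 (Oxidizer).
Solid fuel tablets: burn rate 2.8 mm/s > 2 mm/s → Class 4.1 (Flammable Solid).
Class 5.1 quantity: three 792 g packs = 2.376 kg.
That is within the Class 5.1 ocean vessel limit of 2.5 kg.
Class 4.1 quantity: two 11.38 kg packs = 22.76 kg.
22.76 kg ≤ 25 kg (ocean vessel limit, Class 4.1) — within limit.
The segregation rule (Class 9 with Class 5.1) does not apply to Class 5.1 with Class 4.1.
Every hazard class is within its ocean vessel limit and no segregation rule is violated.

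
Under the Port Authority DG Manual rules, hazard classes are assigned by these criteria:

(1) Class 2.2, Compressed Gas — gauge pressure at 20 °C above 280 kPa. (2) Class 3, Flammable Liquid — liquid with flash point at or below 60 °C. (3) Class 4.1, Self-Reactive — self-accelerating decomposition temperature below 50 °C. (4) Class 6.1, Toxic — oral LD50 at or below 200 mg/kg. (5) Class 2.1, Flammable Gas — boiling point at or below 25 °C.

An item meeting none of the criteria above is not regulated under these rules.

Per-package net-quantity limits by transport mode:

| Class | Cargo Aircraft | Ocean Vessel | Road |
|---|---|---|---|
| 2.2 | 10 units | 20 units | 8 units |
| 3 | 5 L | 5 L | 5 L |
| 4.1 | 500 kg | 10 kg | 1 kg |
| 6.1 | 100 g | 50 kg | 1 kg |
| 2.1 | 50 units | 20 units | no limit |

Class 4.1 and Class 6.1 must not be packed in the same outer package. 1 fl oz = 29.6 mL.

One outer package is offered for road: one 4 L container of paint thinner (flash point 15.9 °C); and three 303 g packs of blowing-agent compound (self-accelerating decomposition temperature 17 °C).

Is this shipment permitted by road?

Paint thinner: flash point 15.9 °C ≤ 60 °C → Class 3 (Flammable Liquid).
Blowing-agent compound: self-accelerating decomposition temperature 17 °C < 50 °C → Class 4.1 (Self-Reactive).
Class 4.1 quantity: three 303 g packs = 909 g.
909 g is within the road limit of 1 kg for Class 4.1.
Class 3 quantity: 4 L.
4 L is within the road limit of 5 L for Class 3.
The segregation rule (Class 4.1 with Class 6.1) does not apply to Class 4.1 with Class 3.
Every hazard class is within its road limit and no segregation rule is violated.

Yes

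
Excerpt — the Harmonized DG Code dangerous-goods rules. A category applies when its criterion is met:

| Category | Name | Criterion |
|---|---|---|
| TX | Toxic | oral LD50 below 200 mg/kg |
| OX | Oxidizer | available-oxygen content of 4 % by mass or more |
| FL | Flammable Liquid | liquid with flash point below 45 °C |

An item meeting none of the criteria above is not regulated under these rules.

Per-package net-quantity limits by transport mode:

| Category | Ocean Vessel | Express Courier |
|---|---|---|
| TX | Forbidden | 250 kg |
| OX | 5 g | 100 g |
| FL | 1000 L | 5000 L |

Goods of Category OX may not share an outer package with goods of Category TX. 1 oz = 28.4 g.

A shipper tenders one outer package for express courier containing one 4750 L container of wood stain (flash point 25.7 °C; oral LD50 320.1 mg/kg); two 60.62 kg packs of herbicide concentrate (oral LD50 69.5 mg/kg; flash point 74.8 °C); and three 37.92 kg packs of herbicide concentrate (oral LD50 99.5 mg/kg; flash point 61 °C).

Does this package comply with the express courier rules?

Yes

With flash point 25.7 °C (< 45 °C), the wood stain falls in Category FL.
Oral LD50 69.5 mg/kg meets the Category TX criterion (Toxic), so the herbicide concentrate is Category TX.
The herbicide concentrate has oral LD50 99.5 mg/kg, which is < 200 mg/kg, so it is Category TX (Toxic).
Category TX net quantity: (two 60.62 kg packs = 121.24 kg) + (three 37.92 kg packs = 113.76 kg) = 235 kg.
235 kg is within the express courier limit of 250 kg for Category TX.
Category FL quantity: 4750 L.
4750 L ≤ 5000 L (express courier limit, Category FL) — within limit.
The segregation rule (Category OX with Category TX) does not apply to Category TX with Category FL.
Every hazard category is within its express courier limit and no segregation rule is violated.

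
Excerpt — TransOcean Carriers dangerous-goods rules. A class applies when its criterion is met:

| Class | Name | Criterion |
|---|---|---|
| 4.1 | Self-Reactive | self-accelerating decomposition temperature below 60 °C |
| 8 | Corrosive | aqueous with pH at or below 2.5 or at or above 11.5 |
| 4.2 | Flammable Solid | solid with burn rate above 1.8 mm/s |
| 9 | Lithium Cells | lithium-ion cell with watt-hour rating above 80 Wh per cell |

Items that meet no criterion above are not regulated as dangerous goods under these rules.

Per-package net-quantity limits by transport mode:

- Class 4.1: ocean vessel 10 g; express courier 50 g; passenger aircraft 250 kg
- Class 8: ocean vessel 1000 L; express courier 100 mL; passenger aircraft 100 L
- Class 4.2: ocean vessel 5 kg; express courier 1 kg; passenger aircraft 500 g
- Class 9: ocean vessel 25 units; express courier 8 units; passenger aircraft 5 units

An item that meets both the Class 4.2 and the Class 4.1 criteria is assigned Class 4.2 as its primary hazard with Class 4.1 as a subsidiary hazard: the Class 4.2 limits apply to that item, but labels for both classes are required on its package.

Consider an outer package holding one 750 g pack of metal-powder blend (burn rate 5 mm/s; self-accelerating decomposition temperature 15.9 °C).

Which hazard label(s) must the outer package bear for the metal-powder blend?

Class 4.1 and 4.2

Burn rate 5 mm/s meets the Class 4.2 criterion (Flammable Solid), so the metal-powder blend is Class 4.2.
Self-accelerating decomposition temperature 15.9 °C meets the Class 4.1 criterion (Self-Reactive), so the metal-powder blend is Class 4.1.
By the precedence rule Class 4.2 is primary and Class 4.1 is subsidiary, and that rule requires both labels on the package.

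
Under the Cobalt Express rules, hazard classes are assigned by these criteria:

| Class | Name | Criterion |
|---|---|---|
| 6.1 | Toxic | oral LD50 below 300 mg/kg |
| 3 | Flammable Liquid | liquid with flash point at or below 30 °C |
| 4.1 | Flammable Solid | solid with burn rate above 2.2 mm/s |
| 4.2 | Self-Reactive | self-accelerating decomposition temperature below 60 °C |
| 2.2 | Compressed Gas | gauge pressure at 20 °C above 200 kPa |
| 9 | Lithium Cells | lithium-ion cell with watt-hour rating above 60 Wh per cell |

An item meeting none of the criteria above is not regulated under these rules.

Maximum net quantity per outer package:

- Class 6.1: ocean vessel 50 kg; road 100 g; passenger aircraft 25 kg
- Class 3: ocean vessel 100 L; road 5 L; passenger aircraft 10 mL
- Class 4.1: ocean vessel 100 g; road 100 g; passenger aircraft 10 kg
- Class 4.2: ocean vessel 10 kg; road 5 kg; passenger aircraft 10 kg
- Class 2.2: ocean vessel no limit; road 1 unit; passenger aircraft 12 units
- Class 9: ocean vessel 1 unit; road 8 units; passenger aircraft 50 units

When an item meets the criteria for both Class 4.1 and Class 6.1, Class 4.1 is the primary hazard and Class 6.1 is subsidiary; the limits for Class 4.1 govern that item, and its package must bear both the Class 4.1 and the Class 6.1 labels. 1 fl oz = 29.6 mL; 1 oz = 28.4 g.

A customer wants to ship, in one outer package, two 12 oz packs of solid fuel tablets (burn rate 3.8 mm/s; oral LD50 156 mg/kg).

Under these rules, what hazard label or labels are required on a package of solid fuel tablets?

Burn rate 3.8 mm/s meets the Class 4.1 criterion (Flammable Solid), so the solid fuel tablets are Class 4.1.
Solid fuel tablets: oral LD50 156 mg/kg < 300 mg/kg → Class 6.1 (Toxic).
By the precedence rule Class 4.1 is primary and Class 6.1 is subsidiary, and that rule requires both labels on the package.

Class 4.1 and 6.1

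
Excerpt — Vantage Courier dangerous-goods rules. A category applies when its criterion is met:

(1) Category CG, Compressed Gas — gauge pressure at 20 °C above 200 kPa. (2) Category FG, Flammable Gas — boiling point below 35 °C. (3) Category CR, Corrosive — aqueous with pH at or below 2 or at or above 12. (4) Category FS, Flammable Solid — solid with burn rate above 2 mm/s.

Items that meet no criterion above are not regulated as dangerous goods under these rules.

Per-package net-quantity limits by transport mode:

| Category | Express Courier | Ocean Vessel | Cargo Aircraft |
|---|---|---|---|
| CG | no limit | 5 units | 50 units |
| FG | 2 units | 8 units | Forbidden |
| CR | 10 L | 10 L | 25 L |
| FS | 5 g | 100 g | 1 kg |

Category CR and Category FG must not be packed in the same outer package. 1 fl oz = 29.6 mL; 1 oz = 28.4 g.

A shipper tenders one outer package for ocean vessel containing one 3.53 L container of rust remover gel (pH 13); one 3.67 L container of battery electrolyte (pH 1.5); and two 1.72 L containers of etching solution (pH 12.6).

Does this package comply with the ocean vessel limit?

No

With pH 13 (≥ 12), the rust remover gel falls in Category CR.
pH 1.5 meets the Category CR criterion (Corrosive), so the battery electrolyte is Category CR.
pH 12.6 meets the Category CR criterion (Corrosive), so the etching solution is Category CR.
Category CR net quantity: 3.53 L + 3.67 L + (two 1.72 L containers = 3.44 L) = 10.64 L.
That exceeds the Category CR ocean vessel limit of 10 L.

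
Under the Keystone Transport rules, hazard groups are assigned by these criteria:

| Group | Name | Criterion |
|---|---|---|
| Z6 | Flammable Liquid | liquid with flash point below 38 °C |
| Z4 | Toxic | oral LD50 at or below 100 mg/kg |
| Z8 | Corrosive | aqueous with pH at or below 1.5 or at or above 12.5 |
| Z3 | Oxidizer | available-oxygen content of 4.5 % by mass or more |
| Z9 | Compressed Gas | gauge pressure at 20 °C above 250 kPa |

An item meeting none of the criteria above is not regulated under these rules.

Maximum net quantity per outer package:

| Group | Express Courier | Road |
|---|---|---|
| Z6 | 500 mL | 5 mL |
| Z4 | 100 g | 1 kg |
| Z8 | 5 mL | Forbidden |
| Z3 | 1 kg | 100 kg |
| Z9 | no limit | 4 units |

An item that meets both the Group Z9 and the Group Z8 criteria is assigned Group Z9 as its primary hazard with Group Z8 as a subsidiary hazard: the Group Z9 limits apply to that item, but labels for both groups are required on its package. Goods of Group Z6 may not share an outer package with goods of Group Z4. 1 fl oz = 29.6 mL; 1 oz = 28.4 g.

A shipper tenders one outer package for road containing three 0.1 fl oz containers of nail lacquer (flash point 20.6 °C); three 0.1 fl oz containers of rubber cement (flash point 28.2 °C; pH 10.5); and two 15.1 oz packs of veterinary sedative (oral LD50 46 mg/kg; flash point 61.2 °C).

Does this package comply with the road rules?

No

Flash point 20.6 °C meets the Group Z6 criterion (Flammable Liquid), so the nail lacquer is Group Z6.
Flash point 28.2 °C meets the Group Z6 criterion (Flammable Liquid), so the rubber cement is Group Z6.
The veterinary sedative has oral LD50 46 mg/kg, which is ≤ 100 mg/kg, so it is Group Z4 (Toxic).
Group Z6 net quantity: (three 0.1 fl oz containers = 8.88 mL) + (three 0.1 fl oz containers = 8.88 mL) = 17.76 mL.
That exceeds the Group Z6 road limit of 5 mL.
Group Z4 quantity: two 15.1 oz packs = 857.68 g.
857.68 g is within the road limit of 1 kg for Group Z4.
Group Z6 and Group Z4 may not share an outer package.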